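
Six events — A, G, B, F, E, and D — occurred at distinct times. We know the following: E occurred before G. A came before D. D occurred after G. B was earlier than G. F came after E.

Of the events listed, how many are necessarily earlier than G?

2

Directly stated before G: B and E.
That's B and E — 2 in all.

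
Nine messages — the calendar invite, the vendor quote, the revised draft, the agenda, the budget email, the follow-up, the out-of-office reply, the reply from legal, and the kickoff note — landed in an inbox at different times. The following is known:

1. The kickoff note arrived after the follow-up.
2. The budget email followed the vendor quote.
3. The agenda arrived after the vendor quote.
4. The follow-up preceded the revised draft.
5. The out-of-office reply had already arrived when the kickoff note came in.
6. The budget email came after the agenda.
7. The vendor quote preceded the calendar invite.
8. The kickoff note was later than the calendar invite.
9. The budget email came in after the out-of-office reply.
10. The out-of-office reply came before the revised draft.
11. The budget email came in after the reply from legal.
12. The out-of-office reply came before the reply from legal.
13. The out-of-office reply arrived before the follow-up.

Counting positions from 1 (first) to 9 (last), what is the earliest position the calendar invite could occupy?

The vendor quote must come before the calendar invite — 1 forced predecessor.
Nothing else is forced ahead of the calendar invite, so its earliest slot is position 1 + 1 = 2.

2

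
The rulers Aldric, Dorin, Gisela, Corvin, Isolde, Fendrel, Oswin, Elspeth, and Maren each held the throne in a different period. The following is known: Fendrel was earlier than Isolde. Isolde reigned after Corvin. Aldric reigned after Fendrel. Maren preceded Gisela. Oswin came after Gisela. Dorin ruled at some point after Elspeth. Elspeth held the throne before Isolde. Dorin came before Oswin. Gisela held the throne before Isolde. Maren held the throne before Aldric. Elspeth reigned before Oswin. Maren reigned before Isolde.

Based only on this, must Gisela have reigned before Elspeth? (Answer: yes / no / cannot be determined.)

No chain of stated constraints runs from Gisela to Elspeth, and none runs from Elspeth to Gisela either.
So the relative order of Gisela and Elspeth is not fixed by the given facts.

cannot be determined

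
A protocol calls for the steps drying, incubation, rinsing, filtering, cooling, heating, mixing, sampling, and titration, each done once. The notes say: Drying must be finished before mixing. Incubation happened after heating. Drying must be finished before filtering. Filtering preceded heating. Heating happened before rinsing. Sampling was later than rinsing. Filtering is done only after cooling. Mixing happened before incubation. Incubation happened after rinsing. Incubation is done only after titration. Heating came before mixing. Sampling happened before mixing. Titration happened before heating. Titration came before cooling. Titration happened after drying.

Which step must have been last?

incubation

Every other step has a chain of constraints placing it before incubation, so incubation is last.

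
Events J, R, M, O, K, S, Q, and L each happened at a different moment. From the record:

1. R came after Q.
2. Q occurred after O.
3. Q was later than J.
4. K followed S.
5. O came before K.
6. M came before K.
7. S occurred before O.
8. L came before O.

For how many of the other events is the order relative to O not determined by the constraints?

2

Forced before O: L and S; forced after O: K, Q, and R.
That leaves J and M with no forced order relative to O — 2.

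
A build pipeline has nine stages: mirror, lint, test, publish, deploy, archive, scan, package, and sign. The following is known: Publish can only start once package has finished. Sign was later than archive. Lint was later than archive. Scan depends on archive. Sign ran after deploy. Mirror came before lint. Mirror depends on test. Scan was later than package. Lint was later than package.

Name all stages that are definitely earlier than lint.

Directly stated before lint: archive, mirror, and package.
Test reaches lint via test → mirror → lint.

archive, mirror, package, test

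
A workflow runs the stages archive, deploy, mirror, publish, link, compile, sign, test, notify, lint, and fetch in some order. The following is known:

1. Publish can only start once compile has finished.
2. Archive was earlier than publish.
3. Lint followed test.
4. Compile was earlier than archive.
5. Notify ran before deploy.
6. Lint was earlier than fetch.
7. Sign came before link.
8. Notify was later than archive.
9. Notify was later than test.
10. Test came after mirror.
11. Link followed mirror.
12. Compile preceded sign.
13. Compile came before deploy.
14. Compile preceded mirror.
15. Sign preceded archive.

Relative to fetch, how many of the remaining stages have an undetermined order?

6

Forced before fetch: compile, lint, mirror, and test.
That leaves archive, deploy, link, notify, publish, and sign with no forced order relative to fetch — 6.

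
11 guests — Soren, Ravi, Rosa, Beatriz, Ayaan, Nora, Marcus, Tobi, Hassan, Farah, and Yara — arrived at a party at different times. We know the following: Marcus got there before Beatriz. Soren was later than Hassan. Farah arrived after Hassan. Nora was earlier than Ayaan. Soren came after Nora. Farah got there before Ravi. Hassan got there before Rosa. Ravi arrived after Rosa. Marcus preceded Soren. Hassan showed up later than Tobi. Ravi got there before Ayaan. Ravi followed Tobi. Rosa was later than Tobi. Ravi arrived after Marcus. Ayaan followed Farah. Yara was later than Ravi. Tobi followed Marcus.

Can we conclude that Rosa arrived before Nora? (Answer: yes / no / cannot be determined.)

No chain of stated constraints runs from Rosa to Nora, and none runs from Nora to Rosa either.
So the relative order of Rosa and Nora is not fixed by the given facts.

cannot be determined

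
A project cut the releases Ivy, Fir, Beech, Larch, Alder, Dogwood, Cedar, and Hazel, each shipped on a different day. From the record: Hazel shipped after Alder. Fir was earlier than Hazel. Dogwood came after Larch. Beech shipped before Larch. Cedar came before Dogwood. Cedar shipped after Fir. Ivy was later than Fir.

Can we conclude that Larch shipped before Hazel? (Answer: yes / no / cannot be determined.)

No chain of stated constraints runs from Larch to Hazel, and none runs from Hazel to Larch either.
So the relative order of Larch and Hazel is not fixed by the given facts.

cannot be determined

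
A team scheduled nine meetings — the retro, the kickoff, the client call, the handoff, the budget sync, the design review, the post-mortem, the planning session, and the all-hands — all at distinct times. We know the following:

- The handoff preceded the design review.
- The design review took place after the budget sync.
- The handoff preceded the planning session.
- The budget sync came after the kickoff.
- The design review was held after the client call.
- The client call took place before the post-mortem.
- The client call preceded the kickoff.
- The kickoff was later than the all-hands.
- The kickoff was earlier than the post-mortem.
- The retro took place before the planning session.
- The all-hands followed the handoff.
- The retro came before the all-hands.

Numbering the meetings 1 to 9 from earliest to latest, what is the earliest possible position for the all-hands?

The handoff and the retro must both come before the all-hands — 2 forced predecessors.
Nothing else is forced ahead of the all-hands, so its earliest slot is position 2 + 1 = 3.

3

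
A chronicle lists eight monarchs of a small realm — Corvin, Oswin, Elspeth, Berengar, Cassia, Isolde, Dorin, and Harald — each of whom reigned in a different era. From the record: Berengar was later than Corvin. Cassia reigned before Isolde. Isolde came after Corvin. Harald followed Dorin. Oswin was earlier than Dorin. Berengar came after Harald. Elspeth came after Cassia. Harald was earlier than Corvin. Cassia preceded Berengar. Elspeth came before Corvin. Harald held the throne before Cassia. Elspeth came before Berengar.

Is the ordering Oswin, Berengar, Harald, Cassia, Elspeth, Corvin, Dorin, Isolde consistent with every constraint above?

The constraints require Corvin before Berengar, but in the proposed sequence Berengar appears ahead of Corvin. That one violation is enough.

no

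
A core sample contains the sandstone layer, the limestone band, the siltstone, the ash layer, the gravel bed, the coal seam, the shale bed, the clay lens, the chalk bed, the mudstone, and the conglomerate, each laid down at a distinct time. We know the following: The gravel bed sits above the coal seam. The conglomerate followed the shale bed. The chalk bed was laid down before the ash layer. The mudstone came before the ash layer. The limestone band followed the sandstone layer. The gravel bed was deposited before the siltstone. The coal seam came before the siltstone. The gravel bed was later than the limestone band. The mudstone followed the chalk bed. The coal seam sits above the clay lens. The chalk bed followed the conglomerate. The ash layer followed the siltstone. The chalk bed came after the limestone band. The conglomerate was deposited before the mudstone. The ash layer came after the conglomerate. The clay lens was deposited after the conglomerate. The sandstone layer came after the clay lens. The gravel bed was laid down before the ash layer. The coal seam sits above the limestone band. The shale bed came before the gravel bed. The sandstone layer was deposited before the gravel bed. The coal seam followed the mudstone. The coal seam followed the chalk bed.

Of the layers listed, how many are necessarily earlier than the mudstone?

6

Directly stated before the mudstone: the chalk bed and the conglomerate.
The clay lens reaches the mudstone via the clay lens → the sandstone layer → the limestone band → the chalk bed → the mudstone.
The limestone band reaches the mudstone via the limestone band → the chalk bed → the mudstone.
The sandstone layer reaches the mudstone via the sandstone layer → the limestone band → the chalk bed → the mudstone.
Likewise the shale bed reaches the mudstone by chaining the stated constraints.
No chain forces the siltstone (or any of the others) ahead of the mudstone.
That's the chalk bed, the clay lens, the conglomerate, the limestone band, the sandstone layer, and the shale bed — 6 in all.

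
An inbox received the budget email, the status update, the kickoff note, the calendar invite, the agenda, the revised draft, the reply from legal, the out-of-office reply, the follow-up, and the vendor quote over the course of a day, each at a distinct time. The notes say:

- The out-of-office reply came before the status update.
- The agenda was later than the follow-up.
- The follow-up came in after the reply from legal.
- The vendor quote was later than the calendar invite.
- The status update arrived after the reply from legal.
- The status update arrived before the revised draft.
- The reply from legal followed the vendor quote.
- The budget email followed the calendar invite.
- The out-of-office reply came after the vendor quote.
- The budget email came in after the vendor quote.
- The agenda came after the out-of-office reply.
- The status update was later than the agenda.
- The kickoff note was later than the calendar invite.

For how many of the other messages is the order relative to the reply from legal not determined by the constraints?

3

Forced before the reply from legal: the calendar invite and the vendor quote; forced after the reply from legal: the agenda, the follow-up, the revised draft, and the status update.
That leaves the budget email, the kickoff note, and the out-of-office reply with no forced order relative to the reply from legal — 3.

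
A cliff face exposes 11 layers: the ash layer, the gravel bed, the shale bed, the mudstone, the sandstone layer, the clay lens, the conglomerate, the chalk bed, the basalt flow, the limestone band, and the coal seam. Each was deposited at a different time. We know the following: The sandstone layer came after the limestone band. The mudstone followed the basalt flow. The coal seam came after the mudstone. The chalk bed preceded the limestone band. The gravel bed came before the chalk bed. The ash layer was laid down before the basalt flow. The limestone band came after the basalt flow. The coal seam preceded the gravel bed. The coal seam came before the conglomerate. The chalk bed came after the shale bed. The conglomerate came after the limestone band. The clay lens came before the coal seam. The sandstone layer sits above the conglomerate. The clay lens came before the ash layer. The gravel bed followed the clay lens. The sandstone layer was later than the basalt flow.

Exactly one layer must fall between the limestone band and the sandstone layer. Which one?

Tracing the constraints gives the limestone band → the conglomerate → the sandstone layer, so the conglomerate sits after the limestone band and before the sandstone layer.
No other layer is forced both after the limestone band and before the sandstone layer.

the conglomerate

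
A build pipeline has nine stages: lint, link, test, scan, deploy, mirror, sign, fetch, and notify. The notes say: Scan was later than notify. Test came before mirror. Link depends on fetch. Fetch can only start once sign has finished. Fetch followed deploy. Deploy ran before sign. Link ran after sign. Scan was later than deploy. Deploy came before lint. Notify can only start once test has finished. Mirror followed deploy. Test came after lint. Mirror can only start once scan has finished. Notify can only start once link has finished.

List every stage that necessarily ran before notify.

Directly stated before notify: link and test.
Deploy reaches notify via deploy → sign → link → notify.
Fetch reaches notify via fetch → link → notify.
Lint reaches notify via lint → test → notify.
Likewise sign reaches notify by chaining the stated constraints.
No chain forces mirror (or any of the others) ahead of notify.

deploy, fetch, link, lint, sign, test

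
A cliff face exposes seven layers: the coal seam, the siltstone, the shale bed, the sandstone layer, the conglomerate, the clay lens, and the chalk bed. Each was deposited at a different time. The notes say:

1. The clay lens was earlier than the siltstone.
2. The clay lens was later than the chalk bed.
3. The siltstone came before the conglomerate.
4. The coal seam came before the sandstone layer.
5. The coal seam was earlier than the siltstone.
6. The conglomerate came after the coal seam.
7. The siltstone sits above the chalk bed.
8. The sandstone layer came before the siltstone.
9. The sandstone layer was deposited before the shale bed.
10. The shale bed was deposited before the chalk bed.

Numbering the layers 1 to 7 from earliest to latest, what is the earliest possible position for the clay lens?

5

The chalk bed, the coal seam, the sandstone layer, and the shale bed must all come before the clay lens — 4 forced predecessors.
Nothing else is forced ahead of the clay lens, so its earliest slot is position 4 + 1 = 5.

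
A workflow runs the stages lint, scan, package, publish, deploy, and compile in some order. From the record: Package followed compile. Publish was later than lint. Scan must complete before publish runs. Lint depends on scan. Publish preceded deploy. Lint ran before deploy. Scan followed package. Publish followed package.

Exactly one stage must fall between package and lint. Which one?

scan

Tracing the constraints gives package → scan → lint, so scan sits after package and before lint.
No other stage is forced both after package and before lint.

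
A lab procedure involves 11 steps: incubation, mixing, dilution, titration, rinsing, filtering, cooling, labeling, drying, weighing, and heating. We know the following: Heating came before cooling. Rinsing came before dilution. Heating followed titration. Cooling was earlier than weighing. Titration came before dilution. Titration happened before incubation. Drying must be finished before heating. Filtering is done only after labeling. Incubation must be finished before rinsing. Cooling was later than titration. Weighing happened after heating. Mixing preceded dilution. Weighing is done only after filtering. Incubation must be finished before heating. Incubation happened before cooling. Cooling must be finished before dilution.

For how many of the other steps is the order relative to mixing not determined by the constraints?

9

Forced after mixing: dilution.
That leaves cooling, drying, filtering, heating, incubation, labeling, rinsing, titration, and weighing with no forced order relative to mixing — 9.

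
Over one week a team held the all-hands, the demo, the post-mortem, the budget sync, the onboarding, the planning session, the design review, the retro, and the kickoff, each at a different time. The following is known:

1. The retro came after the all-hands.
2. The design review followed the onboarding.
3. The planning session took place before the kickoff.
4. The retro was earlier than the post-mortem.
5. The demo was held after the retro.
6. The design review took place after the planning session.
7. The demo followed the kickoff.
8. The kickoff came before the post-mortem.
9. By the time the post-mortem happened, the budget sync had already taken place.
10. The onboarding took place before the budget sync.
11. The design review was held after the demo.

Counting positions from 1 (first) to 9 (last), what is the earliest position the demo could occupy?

5

The all-hands, the kickoff, the planning session, and the retro must all come before the demo — 4 forced predecessors.
Nothing else is forced ahead of the demo, so its earliest slot is position 4 + 1 = 5.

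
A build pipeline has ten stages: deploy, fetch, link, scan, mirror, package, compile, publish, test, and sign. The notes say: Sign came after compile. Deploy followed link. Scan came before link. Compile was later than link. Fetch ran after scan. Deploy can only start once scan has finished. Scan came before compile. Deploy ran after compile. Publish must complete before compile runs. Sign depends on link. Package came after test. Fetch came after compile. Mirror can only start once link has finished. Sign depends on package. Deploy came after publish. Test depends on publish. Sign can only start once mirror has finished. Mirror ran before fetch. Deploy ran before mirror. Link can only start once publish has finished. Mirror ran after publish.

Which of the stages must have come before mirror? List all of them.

Directly stated before mirror: deploy, link, and publish.
Compile reaches mirror via compile → deploy → mirror.
Scan reaches mirror via scan → link → mirror.
No chain forces package (or any of the others) ahead of mirror.

compile, deploy, link, publish, scan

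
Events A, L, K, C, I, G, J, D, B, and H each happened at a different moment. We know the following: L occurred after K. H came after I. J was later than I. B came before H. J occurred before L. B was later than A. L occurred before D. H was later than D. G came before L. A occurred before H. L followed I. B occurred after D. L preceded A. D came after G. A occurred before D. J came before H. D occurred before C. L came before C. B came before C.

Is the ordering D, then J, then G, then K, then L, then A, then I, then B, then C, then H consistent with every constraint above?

The constraints require G before D, but in the proposed sequence D appears ahead of G. That one violation is enough.

no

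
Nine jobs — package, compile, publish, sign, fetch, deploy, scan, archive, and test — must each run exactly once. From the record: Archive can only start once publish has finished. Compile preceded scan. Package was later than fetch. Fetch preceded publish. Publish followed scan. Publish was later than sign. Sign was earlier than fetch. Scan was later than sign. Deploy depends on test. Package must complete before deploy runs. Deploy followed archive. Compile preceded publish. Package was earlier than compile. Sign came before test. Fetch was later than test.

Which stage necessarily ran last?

deploy

Every other stage has a chain of constraints placing it before deploy, so deploy is last.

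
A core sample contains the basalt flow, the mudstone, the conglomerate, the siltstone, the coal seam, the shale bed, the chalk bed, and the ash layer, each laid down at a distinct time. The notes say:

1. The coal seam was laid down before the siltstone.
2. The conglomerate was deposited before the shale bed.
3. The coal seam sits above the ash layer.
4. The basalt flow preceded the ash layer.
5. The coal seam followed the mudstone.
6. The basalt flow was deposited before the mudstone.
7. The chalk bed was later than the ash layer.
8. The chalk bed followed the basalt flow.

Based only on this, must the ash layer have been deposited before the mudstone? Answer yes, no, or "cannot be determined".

No chain of stated constraints runs from the ash layer to the mudstone, and none runs from the mudstone to the ash layer either.
So the relative order of the ash layer and the mudstone is not fixed by the given facts.

cannot be determined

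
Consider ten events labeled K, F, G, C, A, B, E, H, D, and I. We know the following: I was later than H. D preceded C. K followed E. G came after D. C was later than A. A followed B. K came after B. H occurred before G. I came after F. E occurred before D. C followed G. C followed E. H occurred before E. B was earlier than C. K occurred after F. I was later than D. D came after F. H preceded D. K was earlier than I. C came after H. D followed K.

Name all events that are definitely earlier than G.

B, D, E, F, H, K

Directly stated before G: D and H.
B reaches G via B → K → D → G.
E reaches G via E → D → G.
F reaches G via F → D → G.
Likewise K reaches G by chaining the stated constraints.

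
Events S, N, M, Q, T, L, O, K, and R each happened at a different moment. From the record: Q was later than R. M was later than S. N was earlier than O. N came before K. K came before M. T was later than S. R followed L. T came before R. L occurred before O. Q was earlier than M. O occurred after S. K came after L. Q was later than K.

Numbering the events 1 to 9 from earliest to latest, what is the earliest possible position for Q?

K, L, N, R, S, and T must all come before Q — 6 forced predecessors.
Nothing else is forced ahead of Q, so its earliest slot is position 6 + 1 = 7.

7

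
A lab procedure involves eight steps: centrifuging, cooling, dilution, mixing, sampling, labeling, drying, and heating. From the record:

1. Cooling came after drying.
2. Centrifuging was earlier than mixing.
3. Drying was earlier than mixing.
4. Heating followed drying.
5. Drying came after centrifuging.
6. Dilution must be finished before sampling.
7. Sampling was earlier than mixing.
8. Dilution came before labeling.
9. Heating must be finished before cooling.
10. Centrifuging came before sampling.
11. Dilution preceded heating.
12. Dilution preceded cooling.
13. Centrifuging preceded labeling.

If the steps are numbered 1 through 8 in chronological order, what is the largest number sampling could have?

Sampling must come before mixing — 1 step forced after it.
Everything else can be placed before sampling in some valid order, so sampling can sit as late as position 8 − 1 = 7.

7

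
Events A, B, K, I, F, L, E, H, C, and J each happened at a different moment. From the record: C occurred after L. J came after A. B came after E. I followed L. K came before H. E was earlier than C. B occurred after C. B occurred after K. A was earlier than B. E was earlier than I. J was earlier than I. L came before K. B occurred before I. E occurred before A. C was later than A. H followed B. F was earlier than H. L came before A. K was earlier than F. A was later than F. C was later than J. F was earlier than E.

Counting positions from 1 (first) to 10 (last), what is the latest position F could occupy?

F must come before A, B, C, E, H, I, and J — 7 events forced after it.
Everything else can be placed before F in some valid order, so F can sit as late as position 10 − 7 = 3.

3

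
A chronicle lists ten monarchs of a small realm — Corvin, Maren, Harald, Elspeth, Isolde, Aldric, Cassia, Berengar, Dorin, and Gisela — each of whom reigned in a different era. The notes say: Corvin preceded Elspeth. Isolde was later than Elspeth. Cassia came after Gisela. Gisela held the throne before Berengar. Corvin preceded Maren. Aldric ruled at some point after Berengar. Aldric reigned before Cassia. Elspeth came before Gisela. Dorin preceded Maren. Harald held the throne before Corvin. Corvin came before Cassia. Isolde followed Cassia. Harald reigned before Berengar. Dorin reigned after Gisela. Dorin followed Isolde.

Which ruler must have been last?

Every other ruler has a chain of constraints placing them before Maren, so Maren is last.

Maren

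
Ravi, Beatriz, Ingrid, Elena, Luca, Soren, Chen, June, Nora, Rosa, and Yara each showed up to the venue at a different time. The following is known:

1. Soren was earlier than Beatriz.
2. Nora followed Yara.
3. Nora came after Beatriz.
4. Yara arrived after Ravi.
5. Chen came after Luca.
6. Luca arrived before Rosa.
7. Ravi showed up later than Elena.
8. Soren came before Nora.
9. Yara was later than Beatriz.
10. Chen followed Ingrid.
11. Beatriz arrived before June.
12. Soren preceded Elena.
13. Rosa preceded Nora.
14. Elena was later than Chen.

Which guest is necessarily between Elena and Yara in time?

Ravi

Tracing the constraints gives Elena → Ravi → Yara, so Ravi sits after Elena and before Yara.
No other guest is forced both after Elena and before Yara.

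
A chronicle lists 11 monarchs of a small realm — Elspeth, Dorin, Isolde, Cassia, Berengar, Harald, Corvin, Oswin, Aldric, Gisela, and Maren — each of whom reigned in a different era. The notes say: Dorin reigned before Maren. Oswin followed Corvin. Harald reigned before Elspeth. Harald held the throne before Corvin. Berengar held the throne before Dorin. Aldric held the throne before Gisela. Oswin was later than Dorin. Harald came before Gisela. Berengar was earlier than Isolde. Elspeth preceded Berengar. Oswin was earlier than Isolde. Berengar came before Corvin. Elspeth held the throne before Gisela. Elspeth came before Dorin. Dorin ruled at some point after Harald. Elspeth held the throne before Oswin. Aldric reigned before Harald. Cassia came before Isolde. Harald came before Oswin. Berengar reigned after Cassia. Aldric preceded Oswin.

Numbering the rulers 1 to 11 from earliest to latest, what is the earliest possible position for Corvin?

Aldric, Berengar, Cassia, Elspeth, and Harald must all come before Corvin — 5 forced predecessors.
Nothing else is forced ahead of Corvin, so their earliest slot is position 5 + 1 = 6.

6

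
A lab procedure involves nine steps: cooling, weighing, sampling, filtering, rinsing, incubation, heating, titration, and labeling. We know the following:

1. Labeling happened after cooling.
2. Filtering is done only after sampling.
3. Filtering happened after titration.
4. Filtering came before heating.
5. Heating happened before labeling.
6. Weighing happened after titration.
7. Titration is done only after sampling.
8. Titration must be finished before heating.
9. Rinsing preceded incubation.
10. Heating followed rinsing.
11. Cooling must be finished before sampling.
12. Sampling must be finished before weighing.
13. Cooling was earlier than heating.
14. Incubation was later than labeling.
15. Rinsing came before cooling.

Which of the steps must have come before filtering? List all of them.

cooling, rinsing, sampling, titration

Directly stated before filtering: sampling and titration.
Cooling reaches filtering via cooling → sampling → filtering.
Rinsing reaches filtering via rinsing → cooling → sampling → filtering.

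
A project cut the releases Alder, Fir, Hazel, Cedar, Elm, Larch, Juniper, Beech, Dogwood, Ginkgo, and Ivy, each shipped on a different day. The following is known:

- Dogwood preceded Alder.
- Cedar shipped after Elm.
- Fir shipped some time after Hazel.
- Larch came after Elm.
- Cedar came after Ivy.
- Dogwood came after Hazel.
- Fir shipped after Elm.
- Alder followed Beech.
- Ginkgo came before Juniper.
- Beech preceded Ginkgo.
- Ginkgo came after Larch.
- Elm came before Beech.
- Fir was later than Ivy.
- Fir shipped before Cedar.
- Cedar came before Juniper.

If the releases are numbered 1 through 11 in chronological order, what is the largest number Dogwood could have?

Dogwood must come before Alder — 1 release forced after it.
Everything else can be placed before Dogwood in some valid order, so Dogwood can sit as late as position 11 − 1 = 10.

10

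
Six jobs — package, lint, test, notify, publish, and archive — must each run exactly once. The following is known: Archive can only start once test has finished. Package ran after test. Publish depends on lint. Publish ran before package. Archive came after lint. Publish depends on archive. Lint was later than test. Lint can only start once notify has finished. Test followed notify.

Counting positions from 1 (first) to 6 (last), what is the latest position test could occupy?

2

Test must come before archive, lint, package, and publish — 4 stages forced after it.
Everything else can be placed before test in some valid order, so test can sit as late as position 6 − 4 = 2.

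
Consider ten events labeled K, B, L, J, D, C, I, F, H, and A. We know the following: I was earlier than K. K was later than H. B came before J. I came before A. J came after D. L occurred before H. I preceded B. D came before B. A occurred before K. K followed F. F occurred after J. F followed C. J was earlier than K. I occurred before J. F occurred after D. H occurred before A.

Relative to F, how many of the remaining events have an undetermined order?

3

Forced before F: B, C, D, I, and J; forced after F: K.
That leaves A, H, and L with no forced order relative to F — 3.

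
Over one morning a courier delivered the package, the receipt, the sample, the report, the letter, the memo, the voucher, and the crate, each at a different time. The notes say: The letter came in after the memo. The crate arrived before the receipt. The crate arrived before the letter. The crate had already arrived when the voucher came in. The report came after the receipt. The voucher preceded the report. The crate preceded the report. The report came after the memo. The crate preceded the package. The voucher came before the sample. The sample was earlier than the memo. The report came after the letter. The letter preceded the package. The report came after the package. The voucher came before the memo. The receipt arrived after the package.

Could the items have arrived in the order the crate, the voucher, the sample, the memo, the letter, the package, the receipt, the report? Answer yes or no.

Check each stated constraint against the proposed order — e.g. the crate is ahead of the receipt; the crate is ahead of the report. Every pair is in the required order; nothing is violated.

yes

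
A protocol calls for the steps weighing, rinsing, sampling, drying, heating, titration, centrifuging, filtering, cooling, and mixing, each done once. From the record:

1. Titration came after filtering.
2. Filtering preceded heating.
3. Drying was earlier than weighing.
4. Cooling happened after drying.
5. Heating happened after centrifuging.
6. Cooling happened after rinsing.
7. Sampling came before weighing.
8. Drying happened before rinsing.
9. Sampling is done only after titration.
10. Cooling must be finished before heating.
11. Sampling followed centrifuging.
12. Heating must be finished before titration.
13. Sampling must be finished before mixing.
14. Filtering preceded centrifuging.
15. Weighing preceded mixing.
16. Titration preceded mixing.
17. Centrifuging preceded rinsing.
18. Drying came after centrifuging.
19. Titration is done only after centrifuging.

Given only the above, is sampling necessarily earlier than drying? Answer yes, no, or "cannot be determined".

Tracing the constraints gives drying → cooling → heating → titration → sampling, so drying must come before sampling.
That means sampling cannot be before drying.

no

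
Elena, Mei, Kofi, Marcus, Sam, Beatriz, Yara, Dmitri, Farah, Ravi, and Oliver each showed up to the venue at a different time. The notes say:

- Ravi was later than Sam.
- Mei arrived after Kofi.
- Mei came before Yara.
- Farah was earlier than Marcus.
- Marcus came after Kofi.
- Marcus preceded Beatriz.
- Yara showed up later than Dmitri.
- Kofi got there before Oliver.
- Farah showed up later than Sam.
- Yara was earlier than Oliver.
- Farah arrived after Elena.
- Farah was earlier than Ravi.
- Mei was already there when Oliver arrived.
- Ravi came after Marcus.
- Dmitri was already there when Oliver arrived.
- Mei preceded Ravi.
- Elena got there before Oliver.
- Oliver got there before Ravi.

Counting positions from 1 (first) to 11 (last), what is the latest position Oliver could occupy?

Oliver must come before Ravi — 1 guest forced after them.
Everything else can be placed before Oliver in some valid order, so Oliver can sit as late as position 11 − 1 = 10.

10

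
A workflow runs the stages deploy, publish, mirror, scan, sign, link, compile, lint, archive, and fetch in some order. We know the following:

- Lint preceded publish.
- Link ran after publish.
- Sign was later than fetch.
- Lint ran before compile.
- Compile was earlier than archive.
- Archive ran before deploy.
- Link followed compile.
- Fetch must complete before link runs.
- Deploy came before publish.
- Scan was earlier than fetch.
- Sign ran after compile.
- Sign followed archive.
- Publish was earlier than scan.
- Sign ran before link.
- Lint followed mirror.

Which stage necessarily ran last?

link

Every other stage has a chain of constraints placing it before link, so link is last.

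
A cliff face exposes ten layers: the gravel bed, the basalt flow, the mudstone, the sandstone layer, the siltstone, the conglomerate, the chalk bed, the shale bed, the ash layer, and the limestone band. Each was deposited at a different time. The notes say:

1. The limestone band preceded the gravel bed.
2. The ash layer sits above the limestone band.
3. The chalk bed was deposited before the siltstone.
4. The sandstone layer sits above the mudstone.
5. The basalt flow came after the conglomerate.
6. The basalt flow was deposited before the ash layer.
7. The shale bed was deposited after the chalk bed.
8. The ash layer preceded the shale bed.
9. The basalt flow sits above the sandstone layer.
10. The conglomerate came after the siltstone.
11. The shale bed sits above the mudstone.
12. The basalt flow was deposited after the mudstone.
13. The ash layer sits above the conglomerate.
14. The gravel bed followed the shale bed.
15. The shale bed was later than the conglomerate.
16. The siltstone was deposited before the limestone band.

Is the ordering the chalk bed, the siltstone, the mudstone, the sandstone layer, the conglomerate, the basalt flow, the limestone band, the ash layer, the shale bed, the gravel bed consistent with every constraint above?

Check each stated constraint against the proposed order — e.g. the mudstone is ahead of the shale bed; the chalk bed is ahead of the shale bed. Every pair is in the required order; nothing is violated.

yes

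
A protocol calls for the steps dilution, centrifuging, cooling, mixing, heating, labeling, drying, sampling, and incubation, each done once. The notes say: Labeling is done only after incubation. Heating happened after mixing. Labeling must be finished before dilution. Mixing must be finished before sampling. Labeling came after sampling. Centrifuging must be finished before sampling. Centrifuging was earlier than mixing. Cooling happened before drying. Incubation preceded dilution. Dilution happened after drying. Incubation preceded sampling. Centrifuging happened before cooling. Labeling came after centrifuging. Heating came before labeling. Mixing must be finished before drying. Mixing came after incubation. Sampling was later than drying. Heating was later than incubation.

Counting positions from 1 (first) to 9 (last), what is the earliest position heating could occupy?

Centrifuging, incubation, and mixing must all come before heating — 3 forced predecessors.
Nothing else is forced ahead of heating, so its earliest slot is position 3 + 1 = 4.

4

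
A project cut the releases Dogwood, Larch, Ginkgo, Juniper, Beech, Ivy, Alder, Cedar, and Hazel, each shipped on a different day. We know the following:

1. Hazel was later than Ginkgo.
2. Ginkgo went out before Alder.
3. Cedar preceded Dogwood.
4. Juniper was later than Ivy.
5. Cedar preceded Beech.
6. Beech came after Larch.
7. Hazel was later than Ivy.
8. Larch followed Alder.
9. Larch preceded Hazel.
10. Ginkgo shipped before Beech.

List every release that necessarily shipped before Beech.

Alder, Cedar, Ginkgo, Larch

Directly stated before Beech: Cedar, Ginkgo, and Larch.
Alder reaches Beech via Alder → Larch → Beech.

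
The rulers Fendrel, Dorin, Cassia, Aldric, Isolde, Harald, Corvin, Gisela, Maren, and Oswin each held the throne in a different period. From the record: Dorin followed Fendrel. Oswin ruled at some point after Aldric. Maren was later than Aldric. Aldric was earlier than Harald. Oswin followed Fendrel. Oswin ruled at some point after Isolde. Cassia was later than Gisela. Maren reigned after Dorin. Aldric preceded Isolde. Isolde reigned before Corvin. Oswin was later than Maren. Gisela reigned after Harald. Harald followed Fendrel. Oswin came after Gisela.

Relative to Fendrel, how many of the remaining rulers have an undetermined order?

3

Forced after Fendrel: Cassia, Dorin, Gisela, Harald, Maren, and Oswin.
That leaves Aldric, Corvin, and Isolde with no forced order relative to Fendrel — 3.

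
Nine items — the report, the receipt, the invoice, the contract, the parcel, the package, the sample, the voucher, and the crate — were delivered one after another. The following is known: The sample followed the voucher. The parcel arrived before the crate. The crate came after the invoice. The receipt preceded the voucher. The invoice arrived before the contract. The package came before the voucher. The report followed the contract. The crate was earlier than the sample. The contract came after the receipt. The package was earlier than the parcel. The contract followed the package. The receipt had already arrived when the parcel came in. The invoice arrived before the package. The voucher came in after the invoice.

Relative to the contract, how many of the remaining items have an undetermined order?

Forced before the contract: the invoice, the package, and the receipt; forced after the contract: the report.
That leaves the crate, the parcel, the sample, and the voucher with no forced order relative to the contract — 4.

4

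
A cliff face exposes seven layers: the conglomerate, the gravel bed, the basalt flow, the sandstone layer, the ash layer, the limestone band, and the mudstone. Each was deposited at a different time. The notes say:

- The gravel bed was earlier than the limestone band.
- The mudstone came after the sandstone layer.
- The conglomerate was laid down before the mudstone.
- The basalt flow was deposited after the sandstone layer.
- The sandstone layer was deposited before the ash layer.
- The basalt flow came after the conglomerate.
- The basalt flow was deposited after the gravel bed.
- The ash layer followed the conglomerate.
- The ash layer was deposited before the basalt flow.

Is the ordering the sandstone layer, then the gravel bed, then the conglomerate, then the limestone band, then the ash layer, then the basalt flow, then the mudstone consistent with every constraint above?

Check each stated constraint against the proposed order — e.g. the sandstone layer is ahead of the basalt flow; the sandstone layer is ahead of the mudstone. Every pair is in the required order; nothing is violated.

yes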